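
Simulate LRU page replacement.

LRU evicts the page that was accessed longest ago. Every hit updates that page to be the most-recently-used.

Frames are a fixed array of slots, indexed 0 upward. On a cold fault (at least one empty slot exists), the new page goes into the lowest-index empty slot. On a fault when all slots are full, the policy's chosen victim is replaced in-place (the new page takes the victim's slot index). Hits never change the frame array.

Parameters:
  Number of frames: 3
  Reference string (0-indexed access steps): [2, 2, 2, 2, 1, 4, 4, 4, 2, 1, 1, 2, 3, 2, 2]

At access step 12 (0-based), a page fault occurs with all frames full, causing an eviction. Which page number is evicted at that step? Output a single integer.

Answer: 4

Derivation:
Step 0: ref 2 -> FAULT, frames=[2,-,-]
Step 1: ref 2 -> HIT, frames=[2,-,-]
Step 2: ref 2 -> HIT, frames=[2,-,-]
Step 3: ref 2 -> HIT, frames=[2,-,-]
Step 4: ref 1 -> FAULT, frames=[2,1,-]
Step 5: ref 4 -> FAULT, frames=[2,1,4]
Step 6: ref 4 -> HIT, frames=[2,1,4]
Step 7: ref 4 -> HIT, frames=[2,1,4]
Step 8: ref 2 -> HIT, frames=[2,1,4]
Step 9: ref 1 -> HIT, frames=[2,1,4]
Step 10: ref 1 -> HIT, frames=[2,1,4]
Step 11: ref 2 -> HIT, frames=[2,1,4]
Step 12: ref 3 -> FAULT, evict 4, frames=[2,1,3]
At step 12: evicted page 4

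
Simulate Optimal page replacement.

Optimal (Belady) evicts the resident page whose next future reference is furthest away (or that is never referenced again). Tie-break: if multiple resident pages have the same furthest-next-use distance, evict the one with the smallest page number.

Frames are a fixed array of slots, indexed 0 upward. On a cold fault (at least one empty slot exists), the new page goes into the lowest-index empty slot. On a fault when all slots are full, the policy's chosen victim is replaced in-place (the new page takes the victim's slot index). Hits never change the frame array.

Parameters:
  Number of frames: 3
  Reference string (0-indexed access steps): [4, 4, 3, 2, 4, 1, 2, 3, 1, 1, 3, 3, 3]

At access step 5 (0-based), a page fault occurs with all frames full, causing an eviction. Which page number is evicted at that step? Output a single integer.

Step 0: ref 4 -> FAULT, frames=[4,-,-]
Step 1: ref 4 -> HIT, frames=[4,-,-]
Step 2: ref 3 -> FAULT, frames=[4,3,-]
Step 3: ref 2 -> FAULT, frames=[4,3,2]
Step 4: ref 4 -> HIT, frames=[4,3,2]
Step 5: ref 1 -> FAULT, evict 4, frames=[1,3,2]
At step 5: evicted page 4

Answer: 4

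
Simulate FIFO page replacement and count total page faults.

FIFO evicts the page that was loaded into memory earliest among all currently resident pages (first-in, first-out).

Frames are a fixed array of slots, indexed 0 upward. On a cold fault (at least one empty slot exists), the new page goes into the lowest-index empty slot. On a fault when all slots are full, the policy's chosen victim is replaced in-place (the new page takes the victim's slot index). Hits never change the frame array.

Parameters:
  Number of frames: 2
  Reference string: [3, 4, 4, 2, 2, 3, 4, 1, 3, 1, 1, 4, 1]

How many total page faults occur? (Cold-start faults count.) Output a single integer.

Answer: 9

Derivation:
Step 0: ref 3 → FAULT, frames=[3,-]
Step 1: ref 4 → FAULT, frames=[3,4]
Step 2: ref 4 → HIT, frames=[3,4]
Step 3: ref 2 → FAULT (evict 3), frames=[2,4]
Step 4: ref 2 → HIT, frames=[2,4]
Step 5: ref 3 → FAULT (evict 4), frames=[2,3]
Step 6: ref 4 → FAULT (evict 2), frames=[4,3]
Step 7: ref 1 → FAULT (evict 3), frames=[4,1]
Step 8: ref 3 → FAULT (evict 4), frames=[3,1]
Step 9: ref 1 → HIT, frames=[3,1]
Step 10: ref 1 → HIT, frames=[3,1]
Step 11: ref 4 → FAULT (evict 1), frames=[3,4]
Step 12: ref 1 → FAULT (evict 3), frames=[1,4]
Total faults: 9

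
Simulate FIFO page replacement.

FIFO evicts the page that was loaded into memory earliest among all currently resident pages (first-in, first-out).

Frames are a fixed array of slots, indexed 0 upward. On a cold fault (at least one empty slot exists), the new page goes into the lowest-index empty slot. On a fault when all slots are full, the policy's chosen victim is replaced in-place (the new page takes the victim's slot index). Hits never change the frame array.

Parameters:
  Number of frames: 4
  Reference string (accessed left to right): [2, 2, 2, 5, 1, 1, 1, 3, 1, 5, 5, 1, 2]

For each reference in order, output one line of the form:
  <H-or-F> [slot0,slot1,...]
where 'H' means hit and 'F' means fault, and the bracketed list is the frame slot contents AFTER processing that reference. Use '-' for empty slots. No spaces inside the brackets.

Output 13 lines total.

F [2,-,-,-]
H [2,-,-,-]
H [2,-,-,-]
F [2,5,-,-]
F [2,5,1,-]
H [2,5,1,-]
H [2,5,1,-]
F [2,5,1,3]
H [2,5,1,3]
H [2,5,1,3]
H [2,5,1,3]
H [2,5,1,3]
H [2,5,1,3]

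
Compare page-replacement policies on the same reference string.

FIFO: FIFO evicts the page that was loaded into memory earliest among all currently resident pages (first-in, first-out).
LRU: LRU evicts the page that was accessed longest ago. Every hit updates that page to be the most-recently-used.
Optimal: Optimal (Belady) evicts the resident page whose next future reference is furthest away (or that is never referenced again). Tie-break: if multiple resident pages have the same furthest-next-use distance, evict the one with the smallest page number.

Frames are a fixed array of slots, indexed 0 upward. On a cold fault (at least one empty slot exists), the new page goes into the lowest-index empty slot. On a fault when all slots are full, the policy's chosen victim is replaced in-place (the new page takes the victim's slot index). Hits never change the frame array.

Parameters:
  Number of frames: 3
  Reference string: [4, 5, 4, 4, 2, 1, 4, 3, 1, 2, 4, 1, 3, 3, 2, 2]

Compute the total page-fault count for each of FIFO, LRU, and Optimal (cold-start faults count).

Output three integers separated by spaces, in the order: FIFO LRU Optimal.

Answer: 8 9 7

Derivation:
--- FIFO ---
  step 0: ref 4 -> FAULT, frames=[4,-,-] (faults so far: 1)
  step 1: ref 5 -> FAULT, frames=[4,5,-] (faults so far: 2)
  step 2: ref 4 -> HIT, frames=[4,5,-] (faults so far: 2)
  step 3: ref 4 -> HIT, frames=[4,5,-] (faults so far: 2)
  step 4: ref 2 -> FAULT, frames=[4,5,2] (faults so far: 3)
  step 5: ref 1 -> FAULT, evict 4, frames=[1,5,2] (faults so far: 4)
  step 6: ref 4 -> FAULT, evict 5, frames=[1,4,2] (faults so far: 5)
  step 7: ref 3 -> FAULT, evict 2, frames=[1,4,3] (faults so far: 6)
  step 8: ref 1 -> HIT, frames=[1,4,3] (faults so far: 6)
  step 9: ref 2 -> FAULT, evict 1, frames=[2,4,3] (faults so far: 7)
  step 10: ref 4 -> HIT, frames=[2,4,3] (faults so far: 7)
  step 11: ref 1 -> FAULT, evict 4, frames=[2,1,3] (faults so far: 8)
  step 12: ref 3 -> HIT, frames=[2,1,3] (faults so far: 8)
  step 13: ref 3 -> HIT, frames=[2,1,3] (faults so far: 8)
  step 14: ref 2 -> HIT, frames=[2,1,3] (faults so far: 8)
  step 15: ref 2 -> HIT, frames=[2,1,3] (faults so far: 8)
  FIFO total faults: 8
--- LRU ---
  step 0: ref 4 -> FAULT, frames=[4,-,-] (faults so far: 1)
  step 1: ref 5 -> FAULT, frames=[4,5,-] (faults so far: 2)
  step 2: ref 4 -> HIT, frames=[4,5,-] (faults so far: 2)
  step 3: ref 4 -> HIT, frames=[4,5,-] (faults so far: 2)
  step 4: ref 2 -> FAULT, frames=[4,5,2] (faults so far: 3)
  step 5: ref 1 -> FAULT, evict 5, frames=[4,1,2] (faults so far: 4)
  step 6: ref 4 -> HIT, frames=[4,1,2] (faults so far: 4)
  step 7: ref 3 -> FAULT, evict 2, frames=[4,1,3] (faults so far: 5)
  step 8: ref 1 -> HIT, frames=[4,1,3] (faults so far: 5)
  step 9: ref 2 -> FAULT, evict 4, frames=[2,1,3] (faults so far: 6)
  step 10: ref 4 -> FAULT, evict 3, frames=[2,1,4] (faults so far: 7)
  step 11: ref 1 -> HIT, frames=[2,1,4] (faults so far: 7)
  step 12: ref 3 -> FAULT, evict 2, frames=[3,1,4] (faults so far: 8)
  step 13: ref 3 -> HIT, frames=[3,1,4] (faults so far: 8)
  step 14: ref 2 -> FAULT, evict 4, frames=[3,1,2] (faults so far: 9)
  step 15: ref 2 -> HIT, frames=[3,1,2] (faults so far: 9)
  LRU total faults: 9
--- Optimal ---
  step 0: ref 4 -> FAULT, frames=[4,-,-] (faults so far: 1)
  step 1: ref 5 -> FAULT, frames=[4,5,-] (faults so far: 2)
  step 2: ref 4 -> HIT, frames=[4,5,-] (faults so far: 2)
  step 3: ref 4 -> HIT, frames=[4,5,-] (faults so far: 2)
  step 4: ref 2 -> FAULT, frames=[4,5,2] (faults so far: 3)
  step 5: ref 1 -> FAULT, evict 5, frames=[4,1,2] (faults so far: 4)
  step 6: ref 4 -> HIT, frames=[4,1,2] (faults so far: 4)
  step 7: ref 3 -> FAULT, evict 4, frames=[3,1,2] (faults so far: 5)
  step 8: ref 1 -> HIT, frames=[3,1,2] (faults so far: 5)
  step 9: ref 2 -> HIT, frames=[3,1,2] (faults so far: 5)
  step 10: ref 4 -> FAULT, evict 2, frames=[3,1,4] (faults so far: 6)
  step 11: ref 1 -> HIT, frames=[3,1,4] (faults so far: 6)
  step 12: ref 3 -> HIT, frames=[3,1,4] (faults so far: 6)
  step 13: ref 3 -> HIT, frames=[3,1,4] (faults so far: 6)
  step 14: ref 2 -> FAULT, evict 1, frames=[3,2,4] (faults so far: 7)
  step 15: ref 2 -> HIT, frames=[3,2,4] (faults so far: 7)
  Optimal total faults: 7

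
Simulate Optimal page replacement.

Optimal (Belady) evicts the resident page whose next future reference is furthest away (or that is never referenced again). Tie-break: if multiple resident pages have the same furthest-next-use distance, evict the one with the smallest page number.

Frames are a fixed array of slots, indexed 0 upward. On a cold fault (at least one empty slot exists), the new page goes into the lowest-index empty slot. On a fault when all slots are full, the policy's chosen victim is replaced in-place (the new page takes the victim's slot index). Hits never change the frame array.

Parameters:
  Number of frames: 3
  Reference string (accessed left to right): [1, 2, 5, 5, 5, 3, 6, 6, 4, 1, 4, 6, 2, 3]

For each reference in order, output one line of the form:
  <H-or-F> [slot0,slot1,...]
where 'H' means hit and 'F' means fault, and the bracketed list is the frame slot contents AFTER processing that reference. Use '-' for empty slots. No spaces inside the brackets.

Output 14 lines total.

F [1,-,-]
F [1,2,-]
F [1,2,5]
H [1,2,5]
H [1,2,5]
F [1,2,3]
F [1,2,6]
H [1,2,6]
F [1,4,6]
H [1,4,6]
H [1,4,6]
H [1,4,6]
F [2,4,6]
F [3,4,6]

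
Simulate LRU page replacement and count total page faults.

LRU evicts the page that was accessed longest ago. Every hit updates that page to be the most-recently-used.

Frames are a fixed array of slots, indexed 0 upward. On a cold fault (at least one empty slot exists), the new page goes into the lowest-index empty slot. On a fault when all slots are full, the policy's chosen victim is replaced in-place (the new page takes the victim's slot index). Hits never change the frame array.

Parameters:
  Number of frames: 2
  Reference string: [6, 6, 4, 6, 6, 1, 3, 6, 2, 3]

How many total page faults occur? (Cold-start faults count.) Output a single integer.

Step 0: ref 6 → FAULT, frames=[6,-]
Step 1: ref 6 → HIT, frames=[6,-]
Step 2: ref 4 → FAULT, frames=[6,4]
Step 3: ref 6 → HIT, frames=[6,4]
Step 4: ref 6 → HIT, frames=[6,4]
Step 5: ref 1 → FAULT (evict 4), frames=[6,1]
Step 6: ref 3 → FAULT (evict 6), frames=[3,1]
Step 7: ref 6 → FAULT (evict 1), frames=[3,6]
Step 8: ref 2 → FAULT (evict 3), frames=[2,6]
Step 9: ref 3 → FAULT (evict 6), frames=[2,3]
Total faults: 7

Answer: 7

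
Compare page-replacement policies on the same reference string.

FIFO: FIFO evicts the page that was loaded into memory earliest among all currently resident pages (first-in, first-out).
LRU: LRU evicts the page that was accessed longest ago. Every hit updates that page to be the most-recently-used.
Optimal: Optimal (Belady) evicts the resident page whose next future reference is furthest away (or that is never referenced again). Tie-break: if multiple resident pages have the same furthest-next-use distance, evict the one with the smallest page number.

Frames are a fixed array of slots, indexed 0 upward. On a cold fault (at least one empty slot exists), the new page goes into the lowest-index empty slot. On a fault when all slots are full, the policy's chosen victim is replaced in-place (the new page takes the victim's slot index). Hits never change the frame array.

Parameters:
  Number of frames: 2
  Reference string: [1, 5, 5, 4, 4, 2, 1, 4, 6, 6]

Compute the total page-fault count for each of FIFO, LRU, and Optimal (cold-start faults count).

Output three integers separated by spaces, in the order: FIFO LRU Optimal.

--- FIFO ---
  step 0: ref 1 -> FAULT, frames=[1,-] (faults so far: 1)
  step 1: ref 5 -> FAULT, frames=[1,5] (faults so far: 2)
  step 2: ref 5 -> HIT, frames=[1,5] (faults so far: 2)
  step 3: ref 4 -> FAULT, evict 1, frames=[4,5] (faults so far: 3)
  step 4: ref 4 -> HIT, frames=[4,5] (faults so far: 3)
  step 5: ref 2 -> FAULT, evict 5, frames=[4,2] (faults so far: 4)
  step 6: ref 1 -> FAULT, evict 4, frames=[1,2] (faults so far: 5)
  step 7: ref 4 -> FAULT, evict 2, frames=[1,4] (faults so far: 6)
  step 8: ref 6 -> FAULT, evict 1, frames=[6,4] (faults so far: 7)
  step 9: ref 6 -> HIT, frames=[6,4] (faults so far: 7)
  FIFO total faults: 7
--- LRU ---
  step 0: ref 1 -> FAULT, frames=[1,-] (faults so far: 1)
  step 1: ref 5 -> FAULT, frames=[1,5] (faults so far: 2)
  step 2: ref 5 -> HIT, frames=[1,5] (faults so far: 2)
  step 3: ref 4 -> FAULT, evict 1, frames=[4,5] (faults so far: 3)
  step 4: ref 4 -> HIT, frames=[4,5] (faults so far: 3)
  step 5: ref 2 -> FAULT, evict 5, frames=[4,2] (faults so far: 4)
  step 6: ref 1 -> FAULT, evict 4, frames=[1,2] (faults so far: 5)
  step 7: ref 4 -> FAULT, evict 2, frames=[1,4] (faults so far: 6)
  step 8: ref 6 -> FAULT, evict 1, frames=[6,4] (faults so far: 7)
  step 9: ref 6 -> HIT, frames=[6,4] (faults so far: 7)
  LRU total faults: 7
--- Optimal ---
  step 0: ref 1 -> FAULT, frames=[1,-] (faults so far: 1)
  step 1: ref 5 -> FAULT, frames=[1,5] (faults so far: 2)
  step 2: ref 5 -> HIT, frames=[1,5] (faults so far: 2)
  step 3: ref 4 -> FAULT, evict 5, frames=[1,4] (faults so far: 3)
  step 4: ref 4 -> HIT, frames=[1,4] (faults so far: 3)
  step 5: ref 2 -> FAULT, evict 4, frames=[1,2] (faults so far: 4)
  step 6: ref 1 -> HIT, frames=[1,2] (faults so far: 4)
  step 7: ref 4 -> FAULT, evict 1, frames=[4,2] (faults so far: 5)
  step 8: ref 6 -> FAULT, evict 2, frames=[4,6] (faults so far: 6)
  step 9: ref 6 -> HIT, frames=[4,6] (faults so far: 6)
  Optimal total faults: 6

Answer: 7 7 6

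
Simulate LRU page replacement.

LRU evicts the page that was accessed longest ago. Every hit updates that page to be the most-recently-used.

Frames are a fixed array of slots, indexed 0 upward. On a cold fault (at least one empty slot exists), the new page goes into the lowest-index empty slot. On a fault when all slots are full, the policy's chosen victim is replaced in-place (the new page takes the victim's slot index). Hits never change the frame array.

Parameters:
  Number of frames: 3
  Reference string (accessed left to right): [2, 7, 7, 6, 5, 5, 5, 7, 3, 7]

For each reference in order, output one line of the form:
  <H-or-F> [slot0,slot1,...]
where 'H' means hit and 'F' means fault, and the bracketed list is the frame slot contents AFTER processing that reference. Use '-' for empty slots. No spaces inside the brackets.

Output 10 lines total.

F [2,-,-]
F [2,7,-]
H [2,7,-]
F [2,7,6]
F [5,7,6]
H [5,7,6]
H [5,7,6]
H [5,7,6]
F [5,7,3]
H [5,7,3]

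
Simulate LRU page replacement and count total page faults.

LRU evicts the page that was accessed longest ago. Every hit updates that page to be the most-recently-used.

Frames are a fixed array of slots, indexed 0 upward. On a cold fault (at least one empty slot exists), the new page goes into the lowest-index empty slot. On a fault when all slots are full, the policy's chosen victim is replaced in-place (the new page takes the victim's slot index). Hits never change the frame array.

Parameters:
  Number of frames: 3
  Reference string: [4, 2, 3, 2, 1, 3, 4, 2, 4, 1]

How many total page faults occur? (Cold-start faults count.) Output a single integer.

Answer: 7

Derivation:
Step 0: ref 4 → FAULT, frames=[4,-,-]
Step 1: ref 2 → FAULT, frames=[4,2,-]
Step 2: ref 3 → FAULT, frames=[4,2,3]
Step 3: ref 2 → HIT, frames=[4,2,3]
Step 4: ref 1 → FAULT (evict 4), frames=[1,2,3]
Step 5: ref 3 → HIT, frames=[1,2,3]
Step 6: ref 4 → FAULT (evict 2), frames=[1,4,3]
Step 7: ref 2 → FAULT (evict 1), frames=[2,4,3]
Step 8: ref 4 → HIT, frames=[2,4,3]
Step 9: ref 1 → FAULT (evict 3), frames=[2,4,1]
Total faults: 7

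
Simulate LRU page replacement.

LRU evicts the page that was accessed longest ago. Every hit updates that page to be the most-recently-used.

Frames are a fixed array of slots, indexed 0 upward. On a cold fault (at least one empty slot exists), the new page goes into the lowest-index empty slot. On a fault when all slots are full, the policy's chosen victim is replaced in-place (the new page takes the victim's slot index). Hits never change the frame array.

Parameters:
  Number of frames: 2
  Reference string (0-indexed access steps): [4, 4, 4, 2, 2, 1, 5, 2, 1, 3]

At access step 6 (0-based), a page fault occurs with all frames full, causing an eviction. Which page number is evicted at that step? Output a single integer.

Step 0: ref 4 -> FAULT, frames=[4,-]
Step 1: ref 4 -> HIT, frames=[4,-]
Step 2: ref 4 -> HIT, frames=[4,-]
Step 3: ref 2 -> FAULT, frames=[4,2]
Step 4: ref 2 -> HIT, frames=[4,2]
Step 5: ref 1 -> FAULT, evict 4, frames=[1,2]
Step 6: ref 5 -> FAULT, evict 2, frames=[1,5]
At step 6: evicted page 2

Answer: 2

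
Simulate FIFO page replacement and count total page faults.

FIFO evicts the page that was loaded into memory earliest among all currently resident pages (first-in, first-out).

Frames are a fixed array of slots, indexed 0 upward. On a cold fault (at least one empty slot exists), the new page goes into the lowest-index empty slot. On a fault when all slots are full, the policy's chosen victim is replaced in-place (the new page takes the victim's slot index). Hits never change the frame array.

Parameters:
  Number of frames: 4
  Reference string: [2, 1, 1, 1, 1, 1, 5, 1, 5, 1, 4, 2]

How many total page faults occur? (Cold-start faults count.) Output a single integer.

Answer: 4

Derivation:
Step 0: ref 2 → FAULT, frames=[2,-,-,-]
Step 1: ref 1 → FAULT, frames=[2,1,-,-]
Step 2: ref 1 → HIT, frames=[2,1,-,-]
Step 3: ref 1 → HIT, frames=[2,1,-,-]
Step 4: ref 1 → HIT, frames=[2,1,-,-]
Step 5: ref 1 → HIT, frames=[2,1,-,-]
Step 6: ref 5 → FAULT, frames=[2,1,5,-]
Step 7: ref 1 → HIT, frames=[2,1,5,-]
Step 8: ref 5 → HIT, frames=[2,1,5,-]
Step 9: ref 1 → HIT, frames=[2,1,5,-]
Step 10: ref 4 → FAULT, frames=[2,1,5,4]
Step 11: ref 2 → HIT, frames=[2,1,5,4]
Total faults: 4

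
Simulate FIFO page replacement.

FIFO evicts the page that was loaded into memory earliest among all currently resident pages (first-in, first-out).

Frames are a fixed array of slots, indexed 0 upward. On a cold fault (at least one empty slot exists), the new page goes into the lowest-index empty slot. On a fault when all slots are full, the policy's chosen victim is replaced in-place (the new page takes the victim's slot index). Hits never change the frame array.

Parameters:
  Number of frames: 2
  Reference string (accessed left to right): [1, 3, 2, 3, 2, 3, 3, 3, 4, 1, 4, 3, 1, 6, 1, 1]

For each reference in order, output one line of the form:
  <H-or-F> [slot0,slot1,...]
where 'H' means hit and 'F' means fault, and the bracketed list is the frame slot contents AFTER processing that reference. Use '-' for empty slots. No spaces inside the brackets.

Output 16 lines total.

F [1,-]
F [1,3]
F [2,3]
H [2,3]
H [2,3]
H [2,3]
H [2,3]
H [2,3]
F [2,4]
F [1,4]
H [1,4]
F [1,3]
H [1,3]
F [6,3]
F [6,1]
H [6,1]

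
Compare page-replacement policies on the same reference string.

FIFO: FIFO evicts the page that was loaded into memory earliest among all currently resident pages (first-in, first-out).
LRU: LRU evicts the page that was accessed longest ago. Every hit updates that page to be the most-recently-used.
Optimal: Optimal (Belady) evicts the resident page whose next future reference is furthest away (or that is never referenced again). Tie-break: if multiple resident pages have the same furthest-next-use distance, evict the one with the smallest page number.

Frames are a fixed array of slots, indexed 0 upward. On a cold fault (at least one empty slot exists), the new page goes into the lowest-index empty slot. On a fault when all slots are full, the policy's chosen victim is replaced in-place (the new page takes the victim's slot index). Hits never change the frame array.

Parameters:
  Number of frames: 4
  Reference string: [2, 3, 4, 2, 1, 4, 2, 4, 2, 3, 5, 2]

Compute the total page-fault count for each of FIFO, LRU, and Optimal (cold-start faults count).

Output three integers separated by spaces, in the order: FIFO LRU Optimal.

Answer: 6 5 5

Derivation:
--- FIFO ---
  step 0: ref 2 -> FAULT, frames=[2,-,-,-] (faults so far: 1)
  step 1: ref 3 -> FAULT, frames=[2,3,-,-] (faults so far: 2)
  step 2: ref 4 -> FAULT, frames=[2,3,4,-] (faults so far: 3)
  step 3: ref 2 -> HIT, frames=[2,3,4,-] (faults so far: 3)
  step 4: ref 1 -> FAULT, frames=[2,3,4,1] (faults so far: 4)
  step 5: ref 4 -> HIT, frames=[2,3,4,1] (faults so far: 4)
  step 6: ref 2 -> HIT, frames=[2,3,4,1] (faults so far: 4)
  step 7: ref 4 -> HIT, frames=[2,3,4,1] (faults so far: 4)
  step 8: ref 2 -> HIT, frames=[2,3,4,1] (faults so far: 4)
  step 9: ref 3 -> HIT, frames=[2,3,4,1] (faults so far: 4)
  step 10: ref 5 -> FAULT, evict 2, frames=[5,3,4,1] (faults so far: 5)
  step 11: ref 2 -> FAULT, evict 3, frames=[5,2,4,1] (faults so far: 6)
  FIFO total faults: 6
--- LRU ---
  step 0: ref 2 -> FAULT, frames=[2,-,-,-] (faults so far: 1)
  step 1: ref 3 -> FAULT, frames=[2,3,-,-] (faults so far: 2)
  step 2: ref 4 -> FAULT, frames=[2,3,4,-] (faults so far: 3)
  step 3: ref 2 -> HIT, frames=[2,3,4,-] (faults so far: 3)
  step 4: ref 1 -> FAULT, frames=[2,3,4,1] (faults so far: 4)
  step 5: ref 4 -> HIT, frames=[2,3,4,1] (faults so far: 4)
  step 6: ref 2 -> HIT, frames=[2,3,4,1] (faults so far: 4)
  step 7: ref 4 -> HIT, frames=[2,3,4,1] (faults so far: 4)
  step 8: ref 2 -> HIT, frames=[2,3,4,1] (faults so far: 4)
  step 9: ref 3 -> HIT, frames=[2,3,4,1] (faults so far: 4)
  step 10: ref 5 -> FAULT, evict 1, frames=[2,3,4,5] (faults so far: 5)
  step 11: ref 2 -> HIT, frames=[2,3,4,5] (faults so far: 5)
  LRU total faults: 5
--- Optimal ---
  step 0: ref 2 -> FAULT, frames=[2,-,-,-] (faults so far: 1)
  step 1: ref 3 -> FAULT, frames=[2,3,-,-] (faults so far: 2)
  step 2: ref 4 -> FAULT, frames=[2,3,4,-] (faults so far: 3)
  step 3: ref 2 -> HIT, frames=[2,3,4,-] (faults so far: 3)
  step 4: ref 1 -> FAULT, frames=[2,3,4,1] (faults so far: 4)
  step 5: ref 4 -> HIT, frames=[2,3,4,1] (faults so far: 4)
  step 6: ref 2 -> HIT, frames=[2,3,4,1] (faults so far: 4)
  step 7: ref 4 -> HIT, frames=[2,3,4,1] (faults so far: 4)
  step 8: ref 2 -> HIT, frames=[2,3,4,1] (faults so far: 4)
  step 9: ref 3 -> HIT, frames=[2,3,4,1] (faults so far: 4)
  step 10: ref 5 -> FAULT, evict 1, frames=[2,3,4,5] (faults so far: 5)
  step 11: ref 2 -> HIT, frames=[2,3,4,5] (faults so far: 5)
  Optimal total faults: 5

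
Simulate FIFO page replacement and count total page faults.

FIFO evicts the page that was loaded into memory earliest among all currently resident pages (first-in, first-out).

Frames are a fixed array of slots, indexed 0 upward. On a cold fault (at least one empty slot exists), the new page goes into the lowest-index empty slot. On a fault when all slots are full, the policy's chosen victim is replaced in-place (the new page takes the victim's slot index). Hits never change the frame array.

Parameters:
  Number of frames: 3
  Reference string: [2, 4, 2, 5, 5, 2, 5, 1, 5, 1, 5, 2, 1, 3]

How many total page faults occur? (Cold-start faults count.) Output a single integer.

Answer: 6

Derivation:
Step 0: ref 2 → FAULT, frames=[2,-,-]
Step 1: ref 4 → FAULT, frames=[2,4,-]
Step 2: ref 2 → HIT, frames=[2,4,-]
Step 3: ref 5 → FAULT, frames=[2,4,5]
Step 4: ref 5 → HIT, frames=[2,4,5]
Step 5: ref 2 → HIT, frames=[2,4,5]
Step 6: ref 5 → HIT, frames=[2,4,5]
Step 7: ref 1 → FAULT (evict 2), frames=[1,4,5]
Step 8: ref 5 → HIT, frames=[1,4,5]
Step 9: ref 1 → HIT, frames=[1,4,5]
Step 10: ref 5 → HIT, frames=[1,4,5]
Step 11: ref 2 → FAULT (evict 4), frames=[1,2,5]
Step 12: ref 1 → HIT, frames=[1,2,5]
Step 13: ref 3 → FAULT (evict 5), frames=[1,2,3]
Total faults: 6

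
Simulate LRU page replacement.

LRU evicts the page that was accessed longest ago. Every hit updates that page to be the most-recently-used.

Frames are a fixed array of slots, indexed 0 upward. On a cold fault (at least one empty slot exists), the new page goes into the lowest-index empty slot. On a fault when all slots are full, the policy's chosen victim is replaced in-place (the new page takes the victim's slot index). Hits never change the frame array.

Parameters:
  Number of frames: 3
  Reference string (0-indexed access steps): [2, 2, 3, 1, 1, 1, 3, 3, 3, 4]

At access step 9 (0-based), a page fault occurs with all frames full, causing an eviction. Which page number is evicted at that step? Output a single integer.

Answer: 2

Derivation:
Step 0: ref 2 -> FAULT, frames=[2,-,-]
Step 1: ref 2 -> HIT, frames=[2,-,-]
Step 2: ref 3 -> FAULT, frames=[2,3,-]
Step 3: ref 1 -> FAULT, frames=[2,3,1]
Step 4: ref 1 -> HIT, frames=[2,3,1]
Step 5: ref 1 -> HIT, frames=[2,3,1]
Step 6: ref 3 -> HIT, frames=[2,3,1]
Step 7: ref 3 -> HIT, frames=[2,3,1]
Step 8: ref 3 -> HIT, frames=[2,3,1]
Step 9: ref 4 -> FAULT, evict 2, frames=[4,3,1]
At step 9: evicted page 2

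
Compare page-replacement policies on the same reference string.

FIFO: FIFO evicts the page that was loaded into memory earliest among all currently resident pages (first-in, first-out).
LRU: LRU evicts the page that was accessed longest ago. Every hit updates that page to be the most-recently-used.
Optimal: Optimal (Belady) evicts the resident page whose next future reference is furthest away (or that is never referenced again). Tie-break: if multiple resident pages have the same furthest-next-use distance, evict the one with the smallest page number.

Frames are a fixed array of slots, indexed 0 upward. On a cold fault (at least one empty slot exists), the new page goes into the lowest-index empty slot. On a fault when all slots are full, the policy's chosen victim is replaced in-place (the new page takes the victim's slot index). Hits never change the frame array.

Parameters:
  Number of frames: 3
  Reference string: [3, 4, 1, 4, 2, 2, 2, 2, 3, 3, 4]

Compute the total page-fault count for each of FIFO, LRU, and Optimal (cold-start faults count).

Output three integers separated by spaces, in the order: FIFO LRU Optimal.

Answer: 6 5 4

Derivation:
--- FIFO ---
  step 0: ref 3 -> FAULT, frames=[3,-,-] (faults so far: 1)
  step 1: ref 4 -> FAULT, frames=[3,4,-] (faults so far: 2)
  step 2: ref 1 -> FAULT, frames=[3,4,1] (faults so far: 3)
  step 3: ref 4 -> HIT, frames=[3,4,1] (faults so far: 3)
  step 4: ref 2 -> FAULT, evict 3, frames=[2,4,1] (faults so far: 4)
  step 5: ref 2 -> HIT, frames=[2,4,1] (faults so far: 4)
  step 6: ref 2 -> HIT, frames=[2,4,1] (faults so far: 4)
  step 7: ref 2 -> HIT, frames=[2,4,1] (faults so far: 4)
  step 8: ref 3 -> FAULT, evict 4, frames=[2,3,1] (faults so far: 5)
  step 9: ref 3 -> HIT, frames=[2,3,1] (faults so far: 5)
  step 10: ref 4 -> FAULT, evict 1, frames=[2,3,4] (faults so far: 6)
  FIFO total faults: 6
--- LRU ---
  step 0: ref 3 -> FAULT, frames=[3,-,-] (faults so far: 1)
  step 1: ref 4 -> FAULT, frames=[3,4,-] (faults so far: 2)
  step 2: ref 1 -> FAULT, frames=[3,4,1] (faults so far: 3)
  step 3: ref 4 -> HIT, frames=[3,4,1] (faults so far: 3)
  step 4: ref 2 -> FAULT, evict 3, frames=[2,4,1] (faults so far: 4)
  step 5: ref 2 -> HIT, frames=[2,4,1] (faults so far: 4)
  step 6: ref 2 -> HIT, frames=[2,4,1] (faults so far: 4)
  step 7: ref 2 -> HIT, frames=[2,4,1] (faults so far: 4)
  step 8: ref 3 -> FAULT, evict 1, frames=[2,4,3] (faults so far: 5)
  step 9: ref 3 -> HIT, frames=[2,4,3] (faults so far: 5)
  step 10: ref 4 -> HIT, frames=[2,4,3] (faults so far: 5)
  LRU total faults: 5
--- Optimal ---
  step 0: ref 3 -> FAULT, frames=[3,-,-] (faults so far: 1)
  step 1: ref 4 -> FAULT, frames=[3,4,-] (faults so far: 2)
  step 2: ref 1 -> FAULT, frames=[3,4,1] (faults so far: 3)
  step 3: ref 4 -> HIT, frames=[3,4,1] (faults so far: 3)
  step 4: ref 2 -> FAULT, evict 1, frames=[3,4,2] (faults so far: 4)
  step 5: ref 2 -> HIT, frames=[3,4,2] (faults so far: 4)
  step 6: ref 2 -> HIT, frames=[3,4,2] (faults so far: 4)
  step 7: ref 2 -> HIT, frames=[3,4,2] (faults so far: 4)
  step 8: ref 3 -> HIT, frames=[3,4,2] (faults so far: 4)
  step 9: ref 3 -> HIT, frames=[3,4,2] (faults so far: 4)
  step 10: ref 4 -> HIT, frames=[3,4,2] (faults so far: 4)
  Optimal total faults: 4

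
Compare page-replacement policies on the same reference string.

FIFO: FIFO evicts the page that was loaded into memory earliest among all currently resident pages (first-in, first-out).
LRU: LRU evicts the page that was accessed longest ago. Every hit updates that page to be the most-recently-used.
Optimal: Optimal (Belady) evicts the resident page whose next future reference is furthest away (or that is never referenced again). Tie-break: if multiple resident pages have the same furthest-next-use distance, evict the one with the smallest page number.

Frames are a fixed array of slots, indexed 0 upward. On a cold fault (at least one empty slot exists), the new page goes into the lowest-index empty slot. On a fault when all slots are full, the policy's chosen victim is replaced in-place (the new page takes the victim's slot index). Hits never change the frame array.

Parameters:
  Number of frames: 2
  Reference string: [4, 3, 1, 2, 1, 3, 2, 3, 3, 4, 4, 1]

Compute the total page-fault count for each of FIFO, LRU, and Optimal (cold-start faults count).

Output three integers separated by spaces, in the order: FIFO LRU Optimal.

--- FIFO ---
  step 0: ref 4 -> FAULT, frames=[4,-] (faults so far: 1)
  step 1: ref 3 -> FAULT, frames=[4,3] (faults so far: 2)
  step 2: ref 1 -> FAULT, evict 4, frames=[1,3] (faults so far: 3)
  step 3: ref 2 -> FAULT, evict 3, frames=[1,2] (faults so far: 4)
  step 4: ref 1 -> HIT, frames=[1,2] (faults so far: 4)
  step 5: ref 3 -> FAULT, evict 1, frames=[3,2] (faults so far: 5)
  step 6: ref 2 -> HIT, frames=[3,2] (faults so far: 5)
  step 7: ref 3 -> HIT, frames=[3,2] (faults so far: 5)
  step 8: ref 3 -> HIT, frames=[3,2] (faults so far: 5)
  step 9: ref 4 -> FAULT, evict 2, frames=[3,4] (faults so far: 6)
  step 10: ref 4 -> HIT, frames=[3,4] (faults so far: 6)
  step 11: ref 1 -> FAULT, evict 3, frames=[1,4] (faults so far: 7)
  FIFO total faults: 7
--- LRU ---
  step 0: ref 4 -> FAULT, frames=[4,-] (faults so far: 1)
  step 1: ref 3 -> FAULT, frames=[4,3] (faults so far: 2)
  step 2: ref 1 -> FAULT, evict 4, frames=[1,3] (faults so far: 3)
  step 3: ref 2 -> FAULT, evict 3, frames=[1,2] (faults so far: 4)
  step 4: ref 1 -> HIT, frames=[1,2] (faults so far: 4)
  step 5: ref 3 -> FAULT, evict 2, frames=[1,3] (faults so far: 5)
  step 6: ref 2 -> FAULT, evict 1, frames=[2,3] (faults so far: 6)
  step 7: ref 3 -> HIT, frames=[2,3] (faults so far: 6)
  step 8: ref 3 -> HIT, frames=[2,3] (faults so far: 6)
  step 9: ref 4 -> FAULT, evict 2, frames=[4,3] (faults so far: 7)
  step 10: ref 4 -> HIT, frames=[4,3] (faults so far: 7)
  step 11: ref 1 -> FAULT, evict 3, frames=[4,1] (faults so far: 8)
  LRU total faults: 8
--- Optimal ---
  step 0: ref 4 -> FAULT, frames=[4,-] (faults so far: 1)
  step 1: ref 3 -> FAULT, frames=[4,3] (faults so far: 2)
  step 2: ref 1 -> FAULT, evict 4, frames=[1,3] (faults so far: 3)
  step 3: ref 2 -> FAULT, evict 3, frames=[1,2] (faults so far: 4)
  step 4: ref 1 -> HIT, frames=[1,2] (faults so far: 4)
  step 5: ref 3 -> FAULT, evict 1, frames=[3,2] (faults so far: 5)
  step 6: ref 2 -> HIT, frames=[3,2] (faults so far: 5)
  step 7: ref 3 -> HIT, frames=[3,2] (faults so far: 5)
  step 8: ref 3 -> HIT, frames=[3,2] (faults so far: 5)
  step 9: ref 4 -> FAULT, evict 2, frames=[3,4] (faults so far: 6)
  step 10: ref 4 -> HIT, frames=[3,4] (faults so far: 6)
  step 11: ref 1 -> FAULT, evict 3, frames=[1,4] (faults so far: 7)
  Optimal total faults: 7

Answer: 7 8 7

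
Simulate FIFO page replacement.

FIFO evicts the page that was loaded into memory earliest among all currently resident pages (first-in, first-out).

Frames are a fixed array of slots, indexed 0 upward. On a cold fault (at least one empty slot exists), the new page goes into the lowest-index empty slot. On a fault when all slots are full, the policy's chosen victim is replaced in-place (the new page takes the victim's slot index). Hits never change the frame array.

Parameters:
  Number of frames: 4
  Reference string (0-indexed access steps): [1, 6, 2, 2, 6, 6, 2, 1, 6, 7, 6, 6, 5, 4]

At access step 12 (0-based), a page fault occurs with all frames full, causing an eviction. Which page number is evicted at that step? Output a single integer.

Answer: 1

Derivation:
Step 0: ref 1 -> FAULT, frames=[1,-,-,-]
Step 1: ref 6 -> FAULT, frames=[1,6,-,-]
Step 2: ref 2 -> FAULT, frames=[1,6,2,-]
Step 3: ref 2 -> HIT, frames=[1,6,2,-]
Step 4: ref 6 -> HIT, frames=[1,6,2,-]
Step 5: ref 6 -> HIT, frames=[1,6,2,-]
Step 6: ref 2 -> HIT, frames=[1,6,2,-]
Step 7: ref 1 -> HIT, frames=[1,6,2,-]
Step 8: ref 6 -> HIT, frames=[1,6,2,-]
Step 9: ref 7 -> FAULT, frames=[1,6,2,7]
Step 10: ref 6 -> HIT, frames=[1,6,2,7]
Step 11: ref 6 -> HIT, frames=[1,6,2,7]
Step 12: ref 5 -> FAULT, evict 1, frames=[5,6,2,7]
At step 12: evicted page 1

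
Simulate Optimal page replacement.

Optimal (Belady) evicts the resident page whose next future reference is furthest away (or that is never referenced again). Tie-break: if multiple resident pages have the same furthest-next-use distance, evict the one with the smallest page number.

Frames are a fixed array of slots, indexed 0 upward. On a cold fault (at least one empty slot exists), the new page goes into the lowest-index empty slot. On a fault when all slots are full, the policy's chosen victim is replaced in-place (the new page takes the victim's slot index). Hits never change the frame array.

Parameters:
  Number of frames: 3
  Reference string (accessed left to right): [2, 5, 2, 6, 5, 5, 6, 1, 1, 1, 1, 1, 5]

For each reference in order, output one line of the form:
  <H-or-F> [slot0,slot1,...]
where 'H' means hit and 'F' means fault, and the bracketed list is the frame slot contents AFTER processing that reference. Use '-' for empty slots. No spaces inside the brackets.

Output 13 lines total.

F [2,-,-]
F [2,5,-]
H [2,5,-]
F [2,5,6]
H [2,5,6]
H [2,5,6]
H [2,5,6]
F [1,5,6]
H [1,5,6]
H [1,5,6]
H [1,5,6]
H [1,5,6]
H [1,5,6]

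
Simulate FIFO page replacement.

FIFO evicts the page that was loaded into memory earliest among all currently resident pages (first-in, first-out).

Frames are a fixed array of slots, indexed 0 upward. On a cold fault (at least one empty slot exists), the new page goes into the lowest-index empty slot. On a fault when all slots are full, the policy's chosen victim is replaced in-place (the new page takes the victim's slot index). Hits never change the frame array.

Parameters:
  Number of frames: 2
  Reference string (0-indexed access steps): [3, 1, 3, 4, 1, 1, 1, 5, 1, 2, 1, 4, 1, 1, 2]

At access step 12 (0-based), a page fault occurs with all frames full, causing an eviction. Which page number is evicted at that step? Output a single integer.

Answer: 2

Derivation:
Step 0: ref 3 -> FAULT, frames=[3,-]
Step 1: ref 1 -> FAULT, frames=[3,1]
Step 2: ref 3 -> HIT, frames=[3,1]
Step 3: ref 4 -> FAULT, evict 3, frames=[4,1]
Step 4: ref 1 -> HIT, frames=[4,1]
Step 5: ref 1 -> HIT, frames=[4,1]
Step 6: ref 1 -> HIT, frames=[4,1]
Step 7: ref 5 -> FAULT, evict 1, frames=[4,5]
Step 8: ref 1 -> FAULT, evict 4, frames=[1,5]
Step 9: ref 2 -> FAULT, evict 5, frames=[1,2]
Step 10: ref 1 -> HIT, frames=[1,2]
Step 11: ref 4 -> FAULT, evict 1, frames=[4,2]
Step 12: ref 1 -> FAULT, evict 2, frames=[4,1]
At step 12: evicted page 2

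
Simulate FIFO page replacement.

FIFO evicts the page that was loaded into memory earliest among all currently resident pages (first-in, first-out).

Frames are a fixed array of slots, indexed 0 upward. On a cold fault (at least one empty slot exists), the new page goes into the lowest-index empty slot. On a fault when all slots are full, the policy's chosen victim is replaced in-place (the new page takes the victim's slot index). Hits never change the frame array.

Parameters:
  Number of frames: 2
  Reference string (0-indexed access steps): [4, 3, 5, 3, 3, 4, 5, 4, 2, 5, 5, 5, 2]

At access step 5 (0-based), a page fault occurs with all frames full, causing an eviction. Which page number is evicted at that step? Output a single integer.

Step 0: ref 4 -> FAULT, frames=[4,-]
Step 1: ref 3 -> FAULT, frames=[4,3]
Step 2: ref 5 -> FAULT, evict 4, frames=[5,3]
Step 3: ref 3 -> HIT, frames=[5,3]
Step 4: ref 3 -> HIT, frames=[5,3]
Step 5: ref 4 -> FAULT, evict 3, frames=[5,4]
At step 5: evicted page 3

Answer: 3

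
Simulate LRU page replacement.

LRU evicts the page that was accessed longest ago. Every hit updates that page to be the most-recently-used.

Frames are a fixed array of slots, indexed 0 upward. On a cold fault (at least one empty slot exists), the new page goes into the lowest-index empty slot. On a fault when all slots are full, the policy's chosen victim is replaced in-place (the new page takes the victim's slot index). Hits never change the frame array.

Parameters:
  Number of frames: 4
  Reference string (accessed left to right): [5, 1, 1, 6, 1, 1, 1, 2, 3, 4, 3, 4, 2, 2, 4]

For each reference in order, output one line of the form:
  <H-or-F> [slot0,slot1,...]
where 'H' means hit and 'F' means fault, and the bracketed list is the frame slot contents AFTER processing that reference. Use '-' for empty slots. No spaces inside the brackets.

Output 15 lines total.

F [5,-,-,-]
F [5,1,-,-]
H [5,1,-,-]
F [5,1,6,-]
H [5,1,6,-]
H [5,1,6,-]
H [5,1,6,-]
F [5,1,6,2]
F [3,1,6,2]
F [3,1,4,2]
H [3,1,4,2]
H [3,1,4,2]
H [3,1,4,2]
H [3,1,4,2]
H [3,1,4,2]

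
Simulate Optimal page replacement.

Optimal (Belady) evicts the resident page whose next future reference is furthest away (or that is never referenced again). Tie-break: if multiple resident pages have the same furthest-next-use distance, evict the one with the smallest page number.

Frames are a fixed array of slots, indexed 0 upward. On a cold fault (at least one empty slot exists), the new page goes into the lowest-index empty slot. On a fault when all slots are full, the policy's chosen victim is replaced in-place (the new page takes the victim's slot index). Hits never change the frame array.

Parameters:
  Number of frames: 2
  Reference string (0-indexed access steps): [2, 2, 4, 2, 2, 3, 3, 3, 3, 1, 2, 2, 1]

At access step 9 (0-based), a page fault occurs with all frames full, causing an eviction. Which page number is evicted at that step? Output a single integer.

Step 0: ref 2 -> FAULT, frames=[2,-]
Step 1: ref 2 -> HIT, frames=[2,-]
Step 2: ref 4 -> FAULT, frames=[2,4]
Step 3: ref 2 -> HIT, frames=[2,4]
Step 4: ref 2 -> HIT, frames=[2,4]
Step 5: ref 3 -> FAULT, evict 4, frames=[2,3]
Step 6: ref 3 -> HIT, frames=[2,3]
Step 7: ref 3 -> HIT, frames=[2,3]
Step 8: ref 3 -> HIT, frames=[2,3]
Step 9: ref 1 -> FAULT, evict 3, frames=[2,1]
At step 9: evicted page 3

Answer: 3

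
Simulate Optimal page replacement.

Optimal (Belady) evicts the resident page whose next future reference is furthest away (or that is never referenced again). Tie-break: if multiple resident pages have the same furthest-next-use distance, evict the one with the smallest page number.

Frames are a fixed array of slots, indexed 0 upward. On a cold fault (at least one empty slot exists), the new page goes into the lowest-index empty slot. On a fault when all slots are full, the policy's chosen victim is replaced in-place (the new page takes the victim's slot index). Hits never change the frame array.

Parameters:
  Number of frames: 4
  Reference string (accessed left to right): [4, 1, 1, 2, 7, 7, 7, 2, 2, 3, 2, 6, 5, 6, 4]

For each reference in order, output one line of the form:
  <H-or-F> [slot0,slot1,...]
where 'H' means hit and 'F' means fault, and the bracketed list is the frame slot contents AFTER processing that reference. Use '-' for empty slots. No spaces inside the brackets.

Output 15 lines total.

F [4,-,-,-]
F [4,1,-,-]
H [4,1,-,-]
F [4,1,2,-]
F [4,1,2,7]
H [4,1,2,7]
H [4,1,2,7]
H [4,1,2,7]
H [4,1,2,7]
F [4,3,2,7]
H [4,3,2,7]
F [4,3,6,7]
F [4,5,6,7]
H [4,5,6,7]
H [4,5,6,7]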